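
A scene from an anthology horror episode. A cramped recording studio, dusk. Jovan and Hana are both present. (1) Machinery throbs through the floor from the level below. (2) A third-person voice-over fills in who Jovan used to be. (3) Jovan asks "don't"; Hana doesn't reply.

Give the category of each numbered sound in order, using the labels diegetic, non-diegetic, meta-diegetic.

(1) is diegetic: machinery is part of the location's real environment.
(2) commentary laid over the scene from outside the fiction → non-diegetic.
(3) on-screen dialogue — Jovan speaks and Hana is there to hear → diegetic.

diegetic, non-diegetic, diegetic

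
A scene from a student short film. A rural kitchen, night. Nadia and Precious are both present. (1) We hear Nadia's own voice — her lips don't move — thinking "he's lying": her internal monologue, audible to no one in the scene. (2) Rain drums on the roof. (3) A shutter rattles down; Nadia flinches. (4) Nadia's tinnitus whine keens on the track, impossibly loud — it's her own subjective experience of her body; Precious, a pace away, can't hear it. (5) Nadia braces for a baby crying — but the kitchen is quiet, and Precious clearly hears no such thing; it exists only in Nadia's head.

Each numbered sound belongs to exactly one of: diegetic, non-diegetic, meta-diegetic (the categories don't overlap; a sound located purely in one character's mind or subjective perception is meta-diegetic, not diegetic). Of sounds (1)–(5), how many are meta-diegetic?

3

(1) is meta-diegetic: Nadia's thought-voice: a private mental sound no other character can hear.
Sound (2): it's the actual ambient sound of the location, so diegetic.
(3) is diegetic: an in-world source (a shutter); characters could hear it.
(4) a subjective body sound — Nadia's private perception, inaudible to Precious → meta-diegetic.
Sound (5): Nadia alone 'hears' it — an imagined sound, not present in the space, so meta-diegetic.
Meta-diegetic: (1), (4), (5) — that's 3.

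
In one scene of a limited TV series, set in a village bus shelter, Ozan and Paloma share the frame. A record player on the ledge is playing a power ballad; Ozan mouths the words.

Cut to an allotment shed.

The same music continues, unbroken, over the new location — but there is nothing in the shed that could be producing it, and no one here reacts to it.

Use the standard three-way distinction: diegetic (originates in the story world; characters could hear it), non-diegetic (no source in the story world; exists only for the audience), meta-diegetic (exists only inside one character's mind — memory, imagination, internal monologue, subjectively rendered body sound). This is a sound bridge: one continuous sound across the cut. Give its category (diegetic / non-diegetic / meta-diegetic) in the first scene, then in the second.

Scene one: a record player is an on-screen source and Ozan reacts to it → diegetic.
Scene two: there is no source in the shed and no one hears it — it's now underscore → non-diegetic.

diegetic, non-diegetic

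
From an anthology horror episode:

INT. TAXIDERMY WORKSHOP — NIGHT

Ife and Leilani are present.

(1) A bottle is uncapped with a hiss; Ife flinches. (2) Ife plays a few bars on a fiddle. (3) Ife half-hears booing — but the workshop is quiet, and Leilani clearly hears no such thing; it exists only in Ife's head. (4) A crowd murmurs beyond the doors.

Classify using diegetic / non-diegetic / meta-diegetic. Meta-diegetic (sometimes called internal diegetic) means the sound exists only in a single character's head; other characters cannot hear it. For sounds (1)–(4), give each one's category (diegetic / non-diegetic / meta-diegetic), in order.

diegetic, diegetic, meta-diegetic, diegetic

Sound (1): the sound comes from a bottle physically present in the location, so diegetic.
(2) is diegetic: the instrument and the performer are both in the scene.
(3) is meta-diegetic: subjective to Ife: the workshop is silent and Leilani hears nothing.
(4) is diegetic: ambient/room sound belonging to the story's physical space.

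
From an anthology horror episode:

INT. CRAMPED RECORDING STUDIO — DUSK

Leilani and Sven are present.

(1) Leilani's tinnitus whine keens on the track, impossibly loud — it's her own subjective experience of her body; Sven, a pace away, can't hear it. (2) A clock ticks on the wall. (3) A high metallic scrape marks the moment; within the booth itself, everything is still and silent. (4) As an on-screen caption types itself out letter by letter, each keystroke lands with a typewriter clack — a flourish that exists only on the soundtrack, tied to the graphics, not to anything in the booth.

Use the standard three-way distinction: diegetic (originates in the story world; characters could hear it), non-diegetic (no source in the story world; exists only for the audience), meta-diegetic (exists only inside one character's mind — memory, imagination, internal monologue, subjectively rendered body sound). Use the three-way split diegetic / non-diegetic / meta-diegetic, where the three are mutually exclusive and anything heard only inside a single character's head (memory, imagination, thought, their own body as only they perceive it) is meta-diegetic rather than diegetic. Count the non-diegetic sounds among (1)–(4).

2

(1) a subjective body sound — Leilani's private perception, inaudible to Sven → meta-diegetic.
(2) the sound comes from a clock physically present in the location → diegetic.
Sound (3): nothing in the scene produces it; it's an accent added for the audience, so non-diegetic.
(4) is non-diegetic: it accompanies on-screen graphics, not anything inside the story world.
So 2 of the 4 are non-diegetic: (3), (4).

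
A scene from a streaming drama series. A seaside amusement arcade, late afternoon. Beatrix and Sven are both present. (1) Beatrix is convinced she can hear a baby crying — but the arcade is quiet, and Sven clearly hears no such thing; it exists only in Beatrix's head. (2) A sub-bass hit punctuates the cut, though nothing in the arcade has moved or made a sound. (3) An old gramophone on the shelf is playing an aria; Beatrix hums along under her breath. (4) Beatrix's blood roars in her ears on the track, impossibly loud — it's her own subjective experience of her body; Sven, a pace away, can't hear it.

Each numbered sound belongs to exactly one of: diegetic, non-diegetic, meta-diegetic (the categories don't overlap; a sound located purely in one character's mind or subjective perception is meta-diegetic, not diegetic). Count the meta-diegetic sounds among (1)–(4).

(1) the sound is imagined by Beatrix; nothing in the story world is producing it and Sven can't hear it → meta-diegetic.
(2) is non-diegetic: it's a sound-design accent with no in-world source; no one in the scene can hear it.
Sound (3): an old gramophone is a physical source in the scene and Beatrix reacts to it, so diegetic.
(4) is meta-diegetic: it's Beatrix's internal bodily sensation rendered as sound; only Beatrix 'hears' it.
Meta-diegetic: (1), (4) — that's 2.

2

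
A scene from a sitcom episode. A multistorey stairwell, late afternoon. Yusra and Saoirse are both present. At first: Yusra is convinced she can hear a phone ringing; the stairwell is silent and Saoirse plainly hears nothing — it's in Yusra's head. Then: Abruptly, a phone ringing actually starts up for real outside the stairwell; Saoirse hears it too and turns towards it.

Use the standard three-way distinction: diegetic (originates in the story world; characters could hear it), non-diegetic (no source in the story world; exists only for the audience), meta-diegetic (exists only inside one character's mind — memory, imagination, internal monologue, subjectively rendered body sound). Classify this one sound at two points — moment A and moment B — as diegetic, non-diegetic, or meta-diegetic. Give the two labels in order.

Moment A: only Yusra 'hears' it — imagined, in her mind → meta-diegetic.
Moment B: now there's a real external source and Saoirse hears it too — in the story world → diegetic.

meta-diegetic, diegetic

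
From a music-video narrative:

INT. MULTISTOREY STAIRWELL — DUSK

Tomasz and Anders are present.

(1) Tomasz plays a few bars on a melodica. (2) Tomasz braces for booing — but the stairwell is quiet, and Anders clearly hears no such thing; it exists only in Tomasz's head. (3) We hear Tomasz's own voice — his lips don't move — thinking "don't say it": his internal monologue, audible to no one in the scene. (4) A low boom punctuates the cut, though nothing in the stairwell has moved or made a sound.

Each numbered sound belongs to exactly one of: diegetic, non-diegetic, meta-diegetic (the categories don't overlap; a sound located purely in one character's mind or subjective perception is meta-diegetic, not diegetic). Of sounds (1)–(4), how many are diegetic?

(1) a character is playing a melodica on screen → diegetic.
(2) is meta-diegetic: the sound is imagined by Tomasz; nothing in the story world is producing it and Anders can't hear it.
Sound (3): internal monologue — inside Tomasz's mind, not spoken into the scene, so meta-diegetic.
(4) it's a sound-design accent with no in-world source; no one in the scene can hear it → non-diegetic.
Diegetic: (1) — that's 1.

1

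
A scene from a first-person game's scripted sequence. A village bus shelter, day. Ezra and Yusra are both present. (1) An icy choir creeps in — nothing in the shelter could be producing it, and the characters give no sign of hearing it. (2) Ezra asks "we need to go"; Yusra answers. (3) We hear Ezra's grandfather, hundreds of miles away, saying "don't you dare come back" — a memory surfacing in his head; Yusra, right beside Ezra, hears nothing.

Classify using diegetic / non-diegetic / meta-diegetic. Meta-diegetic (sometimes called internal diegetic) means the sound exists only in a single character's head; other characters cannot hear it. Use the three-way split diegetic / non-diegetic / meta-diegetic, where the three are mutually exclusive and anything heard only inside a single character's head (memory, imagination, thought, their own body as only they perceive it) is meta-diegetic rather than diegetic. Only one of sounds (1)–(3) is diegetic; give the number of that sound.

Sound (1): score with no on-screen or off-screen source; it exists for the audience alone, so non-diegetic.
(2) on-screen dialogue — Ezra speaks and Yusra is there to hear → diegetic.
(3) is meta-diegetic: the voice is a memory playing only inside Ezra's mind; Yusra can't hear it.
Only (2) is diegetic.

2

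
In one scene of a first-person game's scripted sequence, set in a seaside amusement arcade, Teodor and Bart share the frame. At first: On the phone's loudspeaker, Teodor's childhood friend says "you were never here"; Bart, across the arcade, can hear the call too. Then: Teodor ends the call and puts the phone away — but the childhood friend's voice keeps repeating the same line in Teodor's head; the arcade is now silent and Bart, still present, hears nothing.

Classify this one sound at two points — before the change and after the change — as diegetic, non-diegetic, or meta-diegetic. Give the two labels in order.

Before the change: the loudspeaker is an in-world source; both Teodor and Bart hear the call → diegetic.
After the change: with the phone off, the voice continues only as Teodor's private mental replay — Bart can't hear it → meta-diegetic.

diegetic, meta-diegetic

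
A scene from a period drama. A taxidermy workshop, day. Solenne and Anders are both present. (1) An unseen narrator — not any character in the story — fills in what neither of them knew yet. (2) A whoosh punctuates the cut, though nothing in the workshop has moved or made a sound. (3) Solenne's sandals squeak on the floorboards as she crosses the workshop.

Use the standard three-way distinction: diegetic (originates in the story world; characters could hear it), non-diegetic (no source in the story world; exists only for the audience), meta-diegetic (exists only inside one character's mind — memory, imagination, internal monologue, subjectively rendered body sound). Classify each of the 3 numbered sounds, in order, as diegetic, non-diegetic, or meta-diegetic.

(1) is non-diegetic: external voice-over — not a character, not heard by anyone in the scene.
(2) is non-diegetic: nothing in the scene produces it; it's an accent added for the audience.
(3) Solenne's footsteps are produced in the story world → diegetic.

non-diegetic, non-diegetic, diegetic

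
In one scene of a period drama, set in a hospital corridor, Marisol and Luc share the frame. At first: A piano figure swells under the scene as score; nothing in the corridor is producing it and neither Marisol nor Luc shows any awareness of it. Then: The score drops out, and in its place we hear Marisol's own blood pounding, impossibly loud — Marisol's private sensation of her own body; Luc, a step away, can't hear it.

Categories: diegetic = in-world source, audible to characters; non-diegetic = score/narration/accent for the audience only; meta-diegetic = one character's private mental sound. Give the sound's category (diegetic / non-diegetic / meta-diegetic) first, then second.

non-diegetic, meta-diegetic

First: underscore with no in-world source, inaudible to the characters → non-diegetic.
Second: the body sound is Marisol's subjective perception alone — Luc can't hear it → meta-diegetic.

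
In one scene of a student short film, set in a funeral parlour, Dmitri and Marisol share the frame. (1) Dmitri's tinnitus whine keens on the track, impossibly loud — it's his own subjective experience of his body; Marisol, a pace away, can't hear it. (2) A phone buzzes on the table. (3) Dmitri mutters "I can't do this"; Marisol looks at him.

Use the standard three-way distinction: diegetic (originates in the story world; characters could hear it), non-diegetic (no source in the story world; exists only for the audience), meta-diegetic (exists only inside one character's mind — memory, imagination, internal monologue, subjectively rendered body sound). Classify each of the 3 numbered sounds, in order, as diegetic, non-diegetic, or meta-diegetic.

meta-diegetic, diegetic, diegetic

(1) point-of-audition from inside Dmitri's body; not a sound in the room → meta-diegetic.
Sound (2): a phone is a real object/event in the scene's world, so diegetic.
Sound (3): on-screen dialogue — Dmitri speaks and Marisol is there to hear, so diegetic.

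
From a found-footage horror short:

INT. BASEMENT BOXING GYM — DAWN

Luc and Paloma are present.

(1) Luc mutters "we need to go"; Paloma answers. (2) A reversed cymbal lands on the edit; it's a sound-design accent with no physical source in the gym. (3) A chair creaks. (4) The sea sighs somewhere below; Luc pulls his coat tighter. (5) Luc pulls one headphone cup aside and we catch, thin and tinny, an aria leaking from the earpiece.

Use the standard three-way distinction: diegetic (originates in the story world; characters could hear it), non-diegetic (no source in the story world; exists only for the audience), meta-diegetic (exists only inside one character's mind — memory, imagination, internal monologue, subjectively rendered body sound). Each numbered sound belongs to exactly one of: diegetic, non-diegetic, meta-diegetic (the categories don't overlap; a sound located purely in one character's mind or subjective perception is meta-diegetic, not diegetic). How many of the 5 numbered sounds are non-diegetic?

1

(1) Luc is a character speaking aloud in the scene → diegetic.
Sound (2): nothing in the scene produces it; it's an accent added for the audience, so non-diegetic.
(3) is diegetic: the sound comes from a chair physically present in the location.
(4) is diegetic: ambient/room sound belonging to the story's physical space.
(5) is diegetic: the headphones are an on-screen source.
Non-diegetic: (2) — that's 1.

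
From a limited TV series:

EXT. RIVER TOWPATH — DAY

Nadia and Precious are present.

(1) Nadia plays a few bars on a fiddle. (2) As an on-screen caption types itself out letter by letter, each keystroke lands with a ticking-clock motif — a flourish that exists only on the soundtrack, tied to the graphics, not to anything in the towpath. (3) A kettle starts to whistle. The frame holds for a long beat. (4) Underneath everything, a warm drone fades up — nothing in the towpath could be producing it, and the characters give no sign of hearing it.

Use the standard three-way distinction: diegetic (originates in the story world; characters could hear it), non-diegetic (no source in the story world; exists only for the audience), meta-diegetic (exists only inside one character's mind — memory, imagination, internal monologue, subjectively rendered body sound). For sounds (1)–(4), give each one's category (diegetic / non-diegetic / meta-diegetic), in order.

(1) a character is playing a fiddle on screen → diegetic.
Sound (2): sound married to a title/caption — outside the diegesis by definition, so non-diegetic.
(3) is diegetic: a kettle is a real object/event in the scene's world.
Sound (4): score with no on-screen or off-screen source; it exists for the audience alone, so non-diegetic.

diegetic, non-diegetic, diegetic, non-diegetic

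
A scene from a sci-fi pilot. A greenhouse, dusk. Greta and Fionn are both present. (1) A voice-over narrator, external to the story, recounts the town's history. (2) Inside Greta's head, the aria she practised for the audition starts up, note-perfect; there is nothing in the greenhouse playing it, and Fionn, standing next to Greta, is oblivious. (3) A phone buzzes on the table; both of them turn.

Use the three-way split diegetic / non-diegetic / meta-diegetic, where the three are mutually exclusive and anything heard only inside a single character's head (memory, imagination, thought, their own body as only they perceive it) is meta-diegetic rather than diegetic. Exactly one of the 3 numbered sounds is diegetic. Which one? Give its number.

(1) is non-diegetic: commentary laid over the scene from outside the fiction.
(2) it lives in Greta's subjectivity, not in the greenhouse → meta-diegetic.
(3) a phone is a real object/event in the scene's world → diegetic.
Only (3) is diegetic.

3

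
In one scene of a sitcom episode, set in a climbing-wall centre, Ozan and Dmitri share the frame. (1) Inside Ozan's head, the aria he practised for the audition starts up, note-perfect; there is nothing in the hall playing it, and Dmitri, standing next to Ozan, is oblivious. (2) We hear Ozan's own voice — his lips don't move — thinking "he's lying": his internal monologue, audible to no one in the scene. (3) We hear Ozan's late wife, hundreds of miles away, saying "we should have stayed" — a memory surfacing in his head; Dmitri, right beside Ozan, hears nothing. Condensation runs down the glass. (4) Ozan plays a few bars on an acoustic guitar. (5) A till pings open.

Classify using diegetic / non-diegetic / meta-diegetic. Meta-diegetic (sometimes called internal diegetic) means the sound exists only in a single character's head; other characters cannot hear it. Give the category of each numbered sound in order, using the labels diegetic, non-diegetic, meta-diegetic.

meta-diegetic, meta-diegetic, meta-diegetic, diegetic, diegetic

Sound (1): remembered music, private to Ozan — Dmitri is oblivious because it isn't in the room, so meta-diegetic.
(2) internal monologue — inside Ozan's mind, not spoken into the scene → meta-diegetic.
Sound (3): the voice is a memory playing only inside Ozan's mind; Dmitri can't hear it, so meta-diegetic.
(4) Ozan is producing the music live, in the story world → diegetic.
(5) is diegetic: a till is a real object/event in the scene's world.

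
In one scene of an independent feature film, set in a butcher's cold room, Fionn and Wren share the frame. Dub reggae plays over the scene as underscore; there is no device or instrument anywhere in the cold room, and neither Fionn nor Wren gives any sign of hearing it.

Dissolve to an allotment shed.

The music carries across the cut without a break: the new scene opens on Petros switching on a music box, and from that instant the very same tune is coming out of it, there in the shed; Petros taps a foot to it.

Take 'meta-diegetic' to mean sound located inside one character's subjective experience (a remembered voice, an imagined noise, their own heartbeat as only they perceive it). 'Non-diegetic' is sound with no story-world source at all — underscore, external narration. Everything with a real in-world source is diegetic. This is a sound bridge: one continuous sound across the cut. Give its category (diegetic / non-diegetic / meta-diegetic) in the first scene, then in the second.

Scene one: there's no in-world source anywhere and no character hears it — underscore for the audience only → non-diegetic.
Scene two: once Petros turns on a music box, the music has a real source in the story world and Petros reacts to it → diegetic.

non-diegetic, diegetic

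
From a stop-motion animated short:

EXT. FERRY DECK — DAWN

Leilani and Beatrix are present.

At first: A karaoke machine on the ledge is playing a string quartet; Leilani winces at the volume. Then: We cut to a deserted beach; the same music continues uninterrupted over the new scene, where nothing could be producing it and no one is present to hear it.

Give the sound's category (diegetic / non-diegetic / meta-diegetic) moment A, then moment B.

Moment A: a karaoke machine is a real in-scene source and Leilani reacts to it → diegetic.
Moment B: there is no longer any in-world source and no one can hear it — it has become underscore → non-diegetic.

diegetic, non-diegetic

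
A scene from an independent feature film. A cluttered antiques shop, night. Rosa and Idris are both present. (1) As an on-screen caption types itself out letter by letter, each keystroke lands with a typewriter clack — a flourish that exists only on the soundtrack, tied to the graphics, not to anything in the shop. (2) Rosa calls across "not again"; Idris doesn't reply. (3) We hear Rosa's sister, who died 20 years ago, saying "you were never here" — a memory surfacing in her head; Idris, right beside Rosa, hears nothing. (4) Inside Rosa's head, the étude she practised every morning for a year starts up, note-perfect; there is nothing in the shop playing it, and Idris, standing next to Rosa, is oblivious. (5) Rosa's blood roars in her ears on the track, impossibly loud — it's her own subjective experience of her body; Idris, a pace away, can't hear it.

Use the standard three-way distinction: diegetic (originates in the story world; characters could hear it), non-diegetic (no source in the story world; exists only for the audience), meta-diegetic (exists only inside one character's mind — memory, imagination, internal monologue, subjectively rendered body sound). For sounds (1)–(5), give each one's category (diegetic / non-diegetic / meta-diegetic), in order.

non-diegetic, diegetic, meta-diegetic, meta-diegetic, meta-diegetic

(1) is non-diegetic: sound married to a title/caption — outside the diegesis by definition.
Sound (2): spoken by a character present in the story world, so diegetic.
Sound (3): a remembered line, private to Rosa — not present in the room, not audible to Idris, so meta-diegetic.
(4) is meta-diegetic: remembered music, private to Rosa — Idris is oblivious because it isn't in the room.
Sound (5): point-of-audition from inside Rosa's body; not a sound in the room, so meta-diegetic.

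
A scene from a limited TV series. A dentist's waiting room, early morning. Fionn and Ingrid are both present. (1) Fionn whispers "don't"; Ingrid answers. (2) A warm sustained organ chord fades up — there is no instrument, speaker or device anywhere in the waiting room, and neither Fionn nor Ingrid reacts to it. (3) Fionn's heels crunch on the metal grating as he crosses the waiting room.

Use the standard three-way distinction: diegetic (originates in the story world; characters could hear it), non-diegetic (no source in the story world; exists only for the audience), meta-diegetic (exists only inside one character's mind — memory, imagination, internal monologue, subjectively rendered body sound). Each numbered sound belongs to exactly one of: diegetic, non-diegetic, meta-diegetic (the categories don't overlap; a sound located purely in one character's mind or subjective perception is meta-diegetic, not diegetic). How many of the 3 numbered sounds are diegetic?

(1) is diegetic: Fionn is a character speaking aloud in the scene.
Sound (2): nothing in the waiting room produces it and the characters don't hear it — pure soundtrack, so non-diegetic.
Sound (3): it's the physical sound of Fionn moving in the space, so diegetic.
So 2 of the 3 are diegetic: (1), (3).

2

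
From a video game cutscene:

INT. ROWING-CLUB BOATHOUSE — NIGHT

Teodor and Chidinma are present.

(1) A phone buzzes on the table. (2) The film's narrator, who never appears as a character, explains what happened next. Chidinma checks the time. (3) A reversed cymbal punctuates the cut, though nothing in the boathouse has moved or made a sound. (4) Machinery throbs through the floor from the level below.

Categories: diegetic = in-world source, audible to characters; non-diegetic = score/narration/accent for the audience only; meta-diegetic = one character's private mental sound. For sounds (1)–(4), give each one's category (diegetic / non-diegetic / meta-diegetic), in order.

diegetic, non-diegetic, non-diegetic, diegetic

Sound (1): a phone is a real object/event in the scene's world, so diegetic.
Sound (2): the narrator exists outside the story world, addressing only the audience, so non-diegetic.
Sound (3): it's a sound-design accent with no in-world source; no one in the scene can hear it, so non-diegetic.
(4) is diegetic: it's the actual ambient sound of the location.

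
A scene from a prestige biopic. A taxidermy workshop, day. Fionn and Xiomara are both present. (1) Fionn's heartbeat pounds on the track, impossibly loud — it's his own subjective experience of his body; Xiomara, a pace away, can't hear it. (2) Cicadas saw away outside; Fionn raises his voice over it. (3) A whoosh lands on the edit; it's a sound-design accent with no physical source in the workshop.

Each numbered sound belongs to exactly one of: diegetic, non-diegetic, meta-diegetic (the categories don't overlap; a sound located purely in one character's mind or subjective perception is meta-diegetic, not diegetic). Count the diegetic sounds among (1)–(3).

(1) is meta-diegetic: a subjective body sound — Fionn's private perception, inaudible to Xiomara.
Sound (2): cicadas is part of the location's real environment, so diegetic.
Sound (3): nothing in the scene produces it; it's an accent added for the audience, so non-diegetic.
So 1 of the 3 is diegetic: (2).

1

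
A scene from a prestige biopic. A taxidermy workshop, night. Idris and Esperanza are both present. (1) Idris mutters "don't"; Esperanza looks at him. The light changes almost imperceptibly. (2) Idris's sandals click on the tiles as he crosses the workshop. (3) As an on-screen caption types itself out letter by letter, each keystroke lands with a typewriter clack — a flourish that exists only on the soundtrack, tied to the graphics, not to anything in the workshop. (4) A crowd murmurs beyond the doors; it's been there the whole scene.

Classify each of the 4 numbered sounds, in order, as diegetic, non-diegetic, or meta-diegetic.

Sound (1): on-screen dialogue — Idris speaks and Esperanza is there to hear, so diegetic.
(2) is diegetic: it's the physical sound of Idris moving in the space.
(3) is non-diegetic: it accompanies on-screen graphics, not anything inside the story world.
(4) a crowd is part of the location's real environment → diegetic.

diegetic, diegetic, non-diegetic, diegetic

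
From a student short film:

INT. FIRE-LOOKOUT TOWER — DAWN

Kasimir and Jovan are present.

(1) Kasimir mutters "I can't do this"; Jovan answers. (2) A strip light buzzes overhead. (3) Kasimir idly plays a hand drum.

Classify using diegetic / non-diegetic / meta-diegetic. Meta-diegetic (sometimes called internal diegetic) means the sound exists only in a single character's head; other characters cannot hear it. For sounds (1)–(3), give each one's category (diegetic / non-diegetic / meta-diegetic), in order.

(1) on-screen dialogue — Kasimir speaks and Jovan is there to hear → diegetic.
(2) is diegetic: ambient/room sound belonging to the story's physical space.
Sound (3): a character is playing a hand drum on screen, so diegetic.

diegetic, diegetic, diegetic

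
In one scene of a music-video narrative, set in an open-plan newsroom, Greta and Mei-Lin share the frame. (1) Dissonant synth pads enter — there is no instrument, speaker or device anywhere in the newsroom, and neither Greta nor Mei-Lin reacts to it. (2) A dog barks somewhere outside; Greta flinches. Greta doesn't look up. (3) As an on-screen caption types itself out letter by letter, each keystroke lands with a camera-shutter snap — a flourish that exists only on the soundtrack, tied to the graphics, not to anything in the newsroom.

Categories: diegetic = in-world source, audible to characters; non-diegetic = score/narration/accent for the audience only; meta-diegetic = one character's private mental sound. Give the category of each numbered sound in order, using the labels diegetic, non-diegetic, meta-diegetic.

(1) score with no on-screen or off-screen source; it exists for the audience alone → non-diegetic.
Sound (2): the sound comes from a dog physically present in the location, so diegetic.
(3) is non-diegetic: the caption isn't part of the story world, so neither is the sound tied to it.

non-diegetic, diegetic, non-diegetic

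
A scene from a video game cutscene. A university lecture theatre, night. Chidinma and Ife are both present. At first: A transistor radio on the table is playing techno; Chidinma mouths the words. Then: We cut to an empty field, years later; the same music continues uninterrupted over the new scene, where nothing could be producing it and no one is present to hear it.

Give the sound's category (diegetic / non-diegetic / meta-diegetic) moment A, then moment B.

diegetic, non-diegetic

Moment A: a transistor radio is a real in-scene source and Chidinma reacts to it → diegetic.
Moment B: there is no longer any in-world source and no one can hear it — it has become underscore → non-diegetic.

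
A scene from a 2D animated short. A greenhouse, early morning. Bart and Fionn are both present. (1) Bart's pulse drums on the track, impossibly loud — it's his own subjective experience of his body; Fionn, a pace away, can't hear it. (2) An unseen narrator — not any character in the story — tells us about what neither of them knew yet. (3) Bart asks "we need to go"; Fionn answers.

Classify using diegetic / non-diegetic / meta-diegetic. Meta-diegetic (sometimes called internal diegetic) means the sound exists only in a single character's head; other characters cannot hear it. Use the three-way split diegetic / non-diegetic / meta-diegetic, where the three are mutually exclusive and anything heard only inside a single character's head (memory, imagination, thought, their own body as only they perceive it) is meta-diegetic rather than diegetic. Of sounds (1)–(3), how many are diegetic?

1

(1) a subjective body sound — Bart's private perception, inaudible to Fionn → meta-diegetic.
(2) is non-diegetic: external voice-over — not a character, not heard by anyone in the scene.
(3) Bart is a character speaking aloud in the scene → diegetic.
So 1 of the 3 is diegetic: (3).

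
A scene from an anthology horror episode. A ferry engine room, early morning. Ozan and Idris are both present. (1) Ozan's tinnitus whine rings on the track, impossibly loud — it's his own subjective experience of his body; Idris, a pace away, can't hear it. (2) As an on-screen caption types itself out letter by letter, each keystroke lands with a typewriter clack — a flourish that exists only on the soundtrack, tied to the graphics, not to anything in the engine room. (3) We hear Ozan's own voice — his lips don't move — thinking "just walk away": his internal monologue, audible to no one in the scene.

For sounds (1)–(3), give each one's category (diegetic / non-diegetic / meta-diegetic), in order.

Sound (1): it's Ozan's internal bodily sensation rendered as sound; only Ozan 'hears' it, so meta-diegetic.
(2) is non-diegetic: sound married to a title/caption — outside the diegesis by definition.
(3) internal monologue — inside Ozan's mind, not spoken into the scene → meta-diegetic.

meta-diegetic, non-diegetic, meta-diegetic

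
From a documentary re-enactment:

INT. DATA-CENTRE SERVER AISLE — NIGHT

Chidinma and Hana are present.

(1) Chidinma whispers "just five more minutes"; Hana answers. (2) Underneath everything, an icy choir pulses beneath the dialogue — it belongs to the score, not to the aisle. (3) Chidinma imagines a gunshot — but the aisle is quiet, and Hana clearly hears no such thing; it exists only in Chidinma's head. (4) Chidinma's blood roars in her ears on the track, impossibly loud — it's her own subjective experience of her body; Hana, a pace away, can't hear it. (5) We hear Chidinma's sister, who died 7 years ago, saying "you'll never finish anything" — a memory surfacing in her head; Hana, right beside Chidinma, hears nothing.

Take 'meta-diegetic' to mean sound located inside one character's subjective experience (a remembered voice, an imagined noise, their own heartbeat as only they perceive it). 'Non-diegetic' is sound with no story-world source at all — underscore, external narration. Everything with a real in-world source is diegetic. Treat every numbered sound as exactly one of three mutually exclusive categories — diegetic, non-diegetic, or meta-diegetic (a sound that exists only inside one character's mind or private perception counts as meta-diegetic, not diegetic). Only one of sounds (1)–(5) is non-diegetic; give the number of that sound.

(1) Chidinma is a character speaking aloud in the scene → diegetic.
(2) is non-diegetic: it has no source in the story world and no character can hear it — it's underscore.
Sound (3): Chidinma alone 'hears' it — an imagined sound, not present in the space, so meta-diegetic.
(4) point-of-audition from inside Chidinma's body; not a sound in the room → meta-diegetic.
Sound (5): a remembered line, private to Chidinma — not present in the room, not audible to Hana, so meta-diegetic.
Only (2) is non-diegetic.

2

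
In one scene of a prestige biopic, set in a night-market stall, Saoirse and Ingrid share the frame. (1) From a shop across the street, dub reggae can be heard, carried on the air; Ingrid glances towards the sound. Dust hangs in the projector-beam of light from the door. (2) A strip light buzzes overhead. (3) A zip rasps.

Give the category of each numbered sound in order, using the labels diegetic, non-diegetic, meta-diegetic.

diegetic, diegetic, diegetic

(1) is diegetic: the music has an off-screen but real-world source and a character hears it.
Sound (2): it's the actual ambient sound of the location, so diegetic.
(3) is diegetic: the sound comes from a zip physically present in the location.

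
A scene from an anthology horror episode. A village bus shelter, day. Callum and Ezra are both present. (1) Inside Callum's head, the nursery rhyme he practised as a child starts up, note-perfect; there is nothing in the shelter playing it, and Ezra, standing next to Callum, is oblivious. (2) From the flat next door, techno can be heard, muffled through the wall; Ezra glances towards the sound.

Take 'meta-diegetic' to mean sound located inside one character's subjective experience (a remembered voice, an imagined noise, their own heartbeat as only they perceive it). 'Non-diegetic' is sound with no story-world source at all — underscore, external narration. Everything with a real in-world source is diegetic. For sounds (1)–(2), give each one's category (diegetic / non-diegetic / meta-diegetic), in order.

(1) is meta-diegetic: it lives in Callum's subjectivity, not in the shelter.
(2) it's coming from the flat next door — a location within the story world — and Ezra reacts → diegetic.

meta-diegetic, diegetic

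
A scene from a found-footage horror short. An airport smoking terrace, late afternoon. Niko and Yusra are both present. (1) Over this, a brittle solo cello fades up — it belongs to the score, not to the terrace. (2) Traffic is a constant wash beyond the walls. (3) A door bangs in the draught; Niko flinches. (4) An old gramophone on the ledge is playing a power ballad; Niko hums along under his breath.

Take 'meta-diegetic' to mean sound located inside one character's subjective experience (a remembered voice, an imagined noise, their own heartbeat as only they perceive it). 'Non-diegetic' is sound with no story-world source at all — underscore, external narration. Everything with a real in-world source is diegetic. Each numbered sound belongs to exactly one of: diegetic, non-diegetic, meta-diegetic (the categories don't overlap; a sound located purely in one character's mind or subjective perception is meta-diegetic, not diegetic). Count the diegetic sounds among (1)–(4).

3

(1) score with no on-screen or off-screen source; it exists for the audience alone → non-diegetic.
Sound (2): it's the actual ambient sound of the location, so diegetic.
Sound (3): a door is a real object/event in the scene's world, so diegetic.
Sound (4): an old gramophone is a physical source in the scene and Niko reacts to it, so diegetic.
So 3 of the 4 are diegetic: (2), (3), (4).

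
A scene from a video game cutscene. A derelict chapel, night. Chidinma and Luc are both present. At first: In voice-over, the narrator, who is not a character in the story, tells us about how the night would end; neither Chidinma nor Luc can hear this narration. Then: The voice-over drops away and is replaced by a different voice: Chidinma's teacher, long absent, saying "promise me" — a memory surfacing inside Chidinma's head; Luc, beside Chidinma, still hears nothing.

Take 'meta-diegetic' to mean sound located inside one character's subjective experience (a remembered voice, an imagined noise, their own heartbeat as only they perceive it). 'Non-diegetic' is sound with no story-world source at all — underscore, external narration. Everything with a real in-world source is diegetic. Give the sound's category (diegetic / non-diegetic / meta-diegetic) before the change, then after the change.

Before the change: the external narrator addresses only the audience — outside the story world → non-diegetic.
After the change: the replacement voice is a memory inside Chidinma's mind specifically → meta-diegetic.

non-diegetic, meta-diegetic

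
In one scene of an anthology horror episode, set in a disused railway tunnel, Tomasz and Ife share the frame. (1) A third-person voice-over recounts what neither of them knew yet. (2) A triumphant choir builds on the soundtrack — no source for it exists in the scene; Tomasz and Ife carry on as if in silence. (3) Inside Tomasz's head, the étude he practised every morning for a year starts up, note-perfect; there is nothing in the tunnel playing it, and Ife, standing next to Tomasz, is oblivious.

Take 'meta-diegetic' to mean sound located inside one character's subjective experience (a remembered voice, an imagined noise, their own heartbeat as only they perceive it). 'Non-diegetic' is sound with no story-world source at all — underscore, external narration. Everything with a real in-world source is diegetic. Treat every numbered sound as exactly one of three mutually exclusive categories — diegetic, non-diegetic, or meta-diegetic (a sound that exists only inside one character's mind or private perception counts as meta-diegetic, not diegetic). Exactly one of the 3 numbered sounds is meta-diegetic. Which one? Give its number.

(1) commentary laid over the scene from outside the fiction → non-diegetic.
Sound (2): it has no source in the story world and no character can hear it — it's underscore, so non-diegetic.
Sound (3): the music is a memory playing inside Tomasz's mind alone; no real-world source, Ife can't hear it, so meta-diegetic.
Only (3) is meta-diegetic.

3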